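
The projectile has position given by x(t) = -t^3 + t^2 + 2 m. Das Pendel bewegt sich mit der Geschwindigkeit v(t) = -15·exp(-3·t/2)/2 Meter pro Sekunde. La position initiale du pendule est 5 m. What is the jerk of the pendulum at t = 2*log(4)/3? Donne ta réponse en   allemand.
Wir müssen unsere Gleichung für die Geschwindigkeit v(t) = -15·exp(-3·t/2)/2 2-mal ableiten. Die Ableitung von der Geschwindigkeit ergibt die Beschleunigung: a(t) = 45·exp(-3·t/2)/4. Durch Ableiten von der Beschleunigung erhalten wir den Ruck: j(t) = -135·exp(-3·t/2)/8. Mit j(t) = -135·exp(-3·t/2)/8 und Einsetzen von t = 2*log(4)/3, finden wir j = -135/32.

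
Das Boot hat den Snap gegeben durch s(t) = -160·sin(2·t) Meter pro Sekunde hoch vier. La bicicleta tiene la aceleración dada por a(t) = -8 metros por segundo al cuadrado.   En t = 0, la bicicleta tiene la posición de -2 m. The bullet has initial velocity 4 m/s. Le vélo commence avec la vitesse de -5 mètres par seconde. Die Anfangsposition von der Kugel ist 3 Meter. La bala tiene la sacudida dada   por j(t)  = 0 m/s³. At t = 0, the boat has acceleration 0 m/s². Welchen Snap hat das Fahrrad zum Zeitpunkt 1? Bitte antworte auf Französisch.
En partant de l'accélération a(t) = -8, nous prenons 2 dérivées. En dérivant l'accélération, nous obtenons le jerk: j(t) = 0. En prenant d/dt de j(t), nous trouvons s(t) = 0. Nous avons le snap s(t) = 0. En substituant t = 1: s(1) = 0.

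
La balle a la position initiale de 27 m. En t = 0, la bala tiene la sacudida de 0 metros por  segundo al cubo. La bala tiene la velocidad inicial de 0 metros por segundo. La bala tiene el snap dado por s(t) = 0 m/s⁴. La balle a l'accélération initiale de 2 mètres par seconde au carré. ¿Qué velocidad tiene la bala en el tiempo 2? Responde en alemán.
Um dies zu lösen, müssen wir 3 Integrale unserer Gleichung für den Snap s(t) = 0 finden. Die Stammfunktion von dem Snap, mit j(0) = 0, ergibt den Ruck: j(t) = 0. Mit ∫j(t)dt und Anwendung von a(0) = 2, finden wir a(t) = 2. Durch Integration von der Beschleunigung und Verwendung der Anfangsbedingung v(0) = 0, erhalten wir v(t) = 2·t. Mit v(t) = 2·t und Einsetzen von t = 2, finden wir v = 4.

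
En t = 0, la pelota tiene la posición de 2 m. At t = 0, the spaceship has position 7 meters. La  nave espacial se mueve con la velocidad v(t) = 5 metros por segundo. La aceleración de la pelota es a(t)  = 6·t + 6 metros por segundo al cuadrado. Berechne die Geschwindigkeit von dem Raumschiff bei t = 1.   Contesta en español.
De la ecuación de la velocidad v(t) = 5, sustituimos t = 1 para obtener v = 5.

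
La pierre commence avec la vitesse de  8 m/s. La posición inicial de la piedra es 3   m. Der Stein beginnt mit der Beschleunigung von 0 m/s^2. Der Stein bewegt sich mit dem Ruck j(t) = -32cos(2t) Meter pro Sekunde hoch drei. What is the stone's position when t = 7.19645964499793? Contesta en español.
Para resolver esto, necesitamos tomar 3 integrales de nuestra ecuación de la sacudida j(t) = -32·cos(2·t). La integral de la sacudida, con a(0) = 0, da la aceleración: a(t) = -16·sin(2·t). La antiderivada de la aceleración es la velocidad. Usando v(0) = 8, obtenemos v(t) = 8·cos(2·t). La antiderivada de la velocidad, con x(0) = 3, da la posición: x(t) = 4·sin(2·t) + 3. Usando x(t) = 4·sin(2·t) + 3 y sustituyendo t = 7.19645964499793, encontramos x = 6.86989298121129.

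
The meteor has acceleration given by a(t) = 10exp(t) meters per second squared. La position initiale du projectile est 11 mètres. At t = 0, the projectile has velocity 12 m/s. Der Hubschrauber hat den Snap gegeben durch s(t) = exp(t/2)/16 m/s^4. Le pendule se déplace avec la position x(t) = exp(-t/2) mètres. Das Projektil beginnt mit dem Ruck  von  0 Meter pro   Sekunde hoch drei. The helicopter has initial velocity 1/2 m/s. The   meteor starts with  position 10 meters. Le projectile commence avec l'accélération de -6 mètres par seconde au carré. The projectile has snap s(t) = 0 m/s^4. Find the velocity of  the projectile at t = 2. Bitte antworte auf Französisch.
Nous devons intégrer notre équation du snap s(t) = 0 3 fois. L'intégrale du snap, avec j(0) = 0, donne le jerk: j(t) = 0. En prenant ∫j(t)dt et en appliquant a(0) = -6, nous trouvons a(t) = -6. L'intégrale de l'accélération est la vitesse. En utilisant v(0) = 12, nous obtenons v(t) = 12 - 6·t. De l'équation de la vitesse v(t) = 12 - 6·t, nous substituons t = 2 pour obtenir v = 0.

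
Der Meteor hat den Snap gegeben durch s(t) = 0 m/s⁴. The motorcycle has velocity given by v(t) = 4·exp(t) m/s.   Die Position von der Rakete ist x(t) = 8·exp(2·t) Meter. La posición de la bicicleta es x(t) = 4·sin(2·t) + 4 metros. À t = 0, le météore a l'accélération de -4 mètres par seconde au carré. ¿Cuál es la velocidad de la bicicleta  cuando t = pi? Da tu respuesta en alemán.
Ausgehend von der Position x(t) = 4·sin(2·t) + 4, nehmen wir 1 Ableitung. Durch Ableiten von der Position erhalten wir die Geschwindigkeit: v(t) = 8·cos(2·t). Mit v(t) = 8·cos(2·t) und Einsetzen von t = pi, finden wir v = 8.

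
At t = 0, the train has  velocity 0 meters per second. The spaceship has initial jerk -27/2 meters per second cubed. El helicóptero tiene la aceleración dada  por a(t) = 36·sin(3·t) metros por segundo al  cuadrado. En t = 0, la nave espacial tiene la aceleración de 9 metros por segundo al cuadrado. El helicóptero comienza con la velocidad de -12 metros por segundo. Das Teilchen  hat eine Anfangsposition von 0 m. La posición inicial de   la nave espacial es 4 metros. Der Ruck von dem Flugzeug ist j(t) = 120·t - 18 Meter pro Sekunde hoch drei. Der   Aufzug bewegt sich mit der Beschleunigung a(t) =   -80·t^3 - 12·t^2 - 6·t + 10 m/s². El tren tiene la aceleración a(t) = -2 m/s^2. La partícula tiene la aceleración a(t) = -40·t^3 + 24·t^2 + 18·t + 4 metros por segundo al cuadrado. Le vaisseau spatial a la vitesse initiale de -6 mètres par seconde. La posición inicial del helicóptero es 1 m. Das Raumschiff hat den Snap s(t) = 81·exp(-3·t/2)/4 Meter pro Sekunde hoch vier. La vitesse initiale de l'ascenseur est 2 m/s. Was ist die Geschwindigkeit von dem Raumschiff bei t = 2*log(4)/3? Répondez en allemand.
Wir müssen die Stammfunktion unserer Gleichung für den Snap s(t) = 81·exp(-3·t/2)/4 3-mal finden. Das Integral von dem Snap, mit j(0) = -27/2, ergibt den Ruck: j(t) = -27·exp(-3·t/2)/2. Die Stammfunktion von dem Ruck, mit a(0) = 9, ergibt die Beschleunigung: a(t) = 9·exp(-3·t/2). Mit ∫a(t)dt und Anwendung von v(0) = -6, finden wir v(t) = -6·exp(-3·t/2). Mit v(t) = -6·exp(-3·t/2) und Einsetzen von t = 2*log(4)/3, finden wir v = -3/2.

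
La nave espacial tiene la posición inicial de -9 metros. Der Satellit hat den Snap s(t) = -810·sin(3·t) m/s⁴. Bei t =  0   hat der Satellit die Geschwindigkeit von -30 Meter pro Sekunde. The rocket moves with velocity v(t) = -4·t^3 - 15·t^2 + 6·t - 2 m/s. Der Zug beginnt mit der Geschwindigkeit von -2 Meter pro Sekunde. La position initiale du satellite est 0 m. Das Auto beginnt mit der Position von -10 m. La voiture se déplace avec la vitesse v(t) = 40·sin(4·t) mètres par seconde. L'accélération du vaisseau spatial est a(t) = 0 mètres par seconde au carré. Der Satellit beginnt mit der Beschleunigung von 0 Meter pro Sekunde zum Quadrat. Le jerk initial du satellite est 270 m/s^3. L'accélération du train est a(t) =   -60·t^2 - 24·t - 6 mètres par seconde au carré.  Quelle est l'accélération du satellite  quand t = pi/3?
En partant du snap s(t) = -810·sin(3·t), nous prenons 2 intégrales. L'intégrale du snap, avec j(0) = 270, donne le jerk: j(t) = 270·cos(3·t). La primitive du jerk, avec a(0) = 0, donne l'accélération: a(t) = 90·sin(3·t). En utilisant a(t) = 90·sin(3·t) et en substituant t = pi/3, nous trouvons a = 0.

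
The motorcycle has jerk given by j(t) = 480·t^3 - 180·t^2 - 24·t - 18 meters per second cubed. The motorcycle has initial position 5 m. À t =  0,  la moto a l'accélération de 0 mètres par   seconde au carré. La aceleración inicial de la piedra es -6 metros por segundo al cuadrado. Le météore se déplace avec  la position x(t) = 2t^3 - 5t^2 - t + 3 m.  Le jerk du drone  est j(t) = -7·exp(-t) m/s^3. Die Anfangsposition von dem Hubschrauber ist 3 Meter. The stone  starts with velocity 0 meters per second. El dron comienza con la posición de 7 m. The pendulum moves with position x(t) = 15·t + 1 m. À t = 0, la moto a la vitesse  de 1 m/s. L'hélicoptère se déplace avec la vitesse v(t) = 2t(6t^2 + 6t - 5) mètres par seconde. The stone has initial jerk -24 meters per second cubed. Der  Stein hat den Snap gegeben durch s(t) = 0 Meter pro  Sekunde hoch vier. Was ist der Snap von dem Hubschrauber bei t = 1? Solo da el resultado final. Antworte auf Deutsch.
Der Snap bei t = 1 ist s = 72.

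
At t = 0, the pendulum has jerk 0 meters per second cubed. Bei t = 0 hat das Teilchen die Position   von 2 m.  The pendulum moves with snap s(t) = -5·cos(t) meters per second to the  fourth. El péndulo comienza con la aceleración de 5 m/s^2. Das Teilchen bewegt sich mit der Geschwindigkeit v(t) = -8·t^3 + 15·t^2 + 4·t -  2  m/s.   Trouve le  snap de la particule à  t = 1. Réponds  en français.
Nous devons dériver notre équation de la vitesse v(t) = -8·t^3 + 15·t^2 + 4·t - 2 3 fois. La dérivée de la vitesse donne l'accélération: a(t) = -24·t^2 + 30·t + 4. En prenant d/dt de a(t), nous trouvons j(t) = 30 - 48·t. La dérivée du jerk donne le snap: s(t) = -48. En utilisant s(t) = -48 et en substituant t = 1, nous trouvons s = -48.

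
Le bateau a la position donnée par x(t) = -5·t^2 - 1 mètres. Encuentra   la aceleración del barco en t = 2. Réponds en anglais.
To solve this, we need to take 2 derivatives of our position equation x(t) = -5·t^2 - 1. Taking d/dt of x(t), we find v(t) = -10·t. Taking d/dt of v(t), we find a(t) = -10. From the given acceleration equation a(t) = -10, we substitute t = 2 to get a = -10.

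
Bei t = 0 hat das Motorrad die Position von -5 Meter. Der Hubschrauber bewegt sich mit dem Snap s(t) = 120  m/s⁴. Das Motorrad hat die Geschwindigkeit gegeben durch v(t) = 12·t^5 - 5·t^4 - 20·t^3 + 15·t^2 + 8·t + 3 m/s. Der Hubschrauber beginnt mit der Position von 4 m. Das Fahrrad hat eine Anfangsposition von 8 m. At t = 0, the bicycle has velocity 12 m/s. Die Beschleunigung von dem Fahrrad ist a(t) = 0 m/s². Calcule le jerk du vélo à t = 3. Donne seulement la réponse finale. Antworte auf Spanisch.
La sacudida en t = 3 es j = 0.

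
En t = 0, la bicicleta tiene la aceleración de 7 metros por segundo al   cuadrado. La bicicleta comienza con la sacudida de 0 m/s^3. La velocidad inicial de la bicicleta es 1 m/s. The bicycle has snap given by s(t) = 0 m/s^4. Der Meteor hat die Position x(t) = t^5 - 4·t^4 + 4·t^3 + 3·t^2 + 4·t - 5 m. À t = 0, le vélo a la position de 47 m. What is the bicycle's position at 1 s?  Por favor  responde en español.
Necesitamos integrar nuestra ecuación del snap s(t) = 0 4 veces. La antiderivada del snap, con j(0) = 0, da la sacudida: j(t) = 0. La integral de la sacudida, con a(0) = 7, da la aceleración: a(t) = 7. Integrando la aceleración y usando la condición inicial v(0) = 1, obtenemos v(t) = 7·t + 1. La integral de la velocidad, con x(0) = 47, da la posición: x(t) = 7·t^2/2 + t + 47. Usando x(t) = 7·t^2/2 + t + 47 y sustituyendo t = 1, encontramos x = 103/2.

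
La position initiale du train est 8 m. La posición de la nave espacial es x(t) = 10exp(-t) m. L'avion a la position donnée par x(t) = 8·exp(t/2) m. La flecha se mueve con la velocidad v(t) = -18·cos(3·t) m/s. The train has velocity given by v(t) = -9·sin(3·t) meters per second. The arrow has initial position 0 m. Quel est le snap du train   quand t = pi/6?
Pour résoudre ceci, nous devons prendre 3 dérivées de notre équation de la vitesse v(t) = -9·sin(3·t). En prenant d/dt de v(t), nous trouvons a(t) = -27·cos(3·t). En prenant d/dt de a(t), nous trouvons j(t) = 81·sin(3·t). En prenant d/dt de j(t), nous trouvons s(t) = 243·cos(3·t). En utilisant s(t) = 243·cos(3·t) et en substituant t = pi/6, nous trouvons s = 0.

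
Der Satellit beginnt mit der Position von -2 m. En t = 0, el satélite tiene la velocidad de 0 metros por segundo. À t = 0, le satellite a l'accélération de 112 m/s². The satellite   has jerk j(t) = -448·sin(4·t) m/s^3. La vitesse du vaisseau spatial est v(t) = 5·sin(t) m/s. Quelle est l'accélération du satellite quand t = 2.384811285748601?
Nous devons intégrer notre équation du jerk j(t) = -448·sin(4·t) 1 fois. L'intégrale du jerk est l'accélération. En utilisant a(0) = 112, nous obtenons a(t) = 112·cos(4·t). En utilisant a(t) = 112·cos(4·t) et en substituant t = 2.384811285748601, nous trouvons a = -111.267047626193.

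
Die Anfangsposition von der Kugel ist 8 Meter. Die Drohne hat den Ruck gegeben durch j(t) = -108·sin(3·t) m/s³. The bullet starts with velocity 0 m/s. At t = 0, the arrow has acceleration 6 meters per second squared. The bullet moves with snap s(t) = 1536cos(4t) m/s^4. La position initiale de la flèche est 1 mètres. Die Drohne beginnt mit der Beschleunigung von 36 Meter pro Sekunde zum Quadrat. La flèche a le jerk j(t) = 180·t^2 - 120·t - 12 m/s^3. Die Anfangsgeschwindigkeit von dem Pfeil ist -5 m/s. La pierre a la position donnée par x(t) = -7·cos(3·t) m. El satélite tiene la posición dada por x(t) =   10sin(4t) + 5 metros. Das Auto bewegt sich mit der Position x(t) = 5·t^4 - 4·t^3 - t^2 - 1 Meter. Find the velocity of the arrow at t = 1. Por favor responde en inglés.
Starting from jerk j(t) = 180·t^2 - 120·t - 12, we take 2 integrals. Taking ∫j(t)dt and applying a(0) = 6, we find a(t) = 60·t^3 - 60·t^2 - 12·t + 6. Finding the integral of a(t) and using v(0) = -5: v(t) = 15·t^4 - 20·t^3 - 6·t^2 + 6·t - 5. We have velocity v(t) = 15·t^4 - 20·t^3 - 6·t^2 + 6·t - 5. Substituting t = 1: v(1) = -10.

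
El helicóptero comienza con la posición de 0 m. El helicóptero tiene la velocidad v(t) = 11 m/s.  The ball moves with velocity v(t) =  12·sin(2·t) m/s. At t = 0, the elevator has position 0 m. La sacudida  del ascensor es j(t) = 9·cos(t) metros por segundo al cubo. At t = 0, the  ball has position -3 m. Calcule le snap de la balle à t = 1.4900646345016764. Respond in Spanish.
Debemos derivar nuestra ecuación de la velocidad v(t) = 12·sin(2·t) 3 veces. Derivando la velocidad, obtenemos la aceleración: a(t) = 24·cos(2·t). La derivada de la aceleración da la sacudida: j(t) = -48·sin(2·t). Derivando la sacudida, obtenemos el snap: s(t) = -96·cos(2·t). Tenemos el snap s(t) = -96·cos(2·t). Sustituyendo t = 1.4900646345016764: s(1.4900646345016764) = 94.7513359277046.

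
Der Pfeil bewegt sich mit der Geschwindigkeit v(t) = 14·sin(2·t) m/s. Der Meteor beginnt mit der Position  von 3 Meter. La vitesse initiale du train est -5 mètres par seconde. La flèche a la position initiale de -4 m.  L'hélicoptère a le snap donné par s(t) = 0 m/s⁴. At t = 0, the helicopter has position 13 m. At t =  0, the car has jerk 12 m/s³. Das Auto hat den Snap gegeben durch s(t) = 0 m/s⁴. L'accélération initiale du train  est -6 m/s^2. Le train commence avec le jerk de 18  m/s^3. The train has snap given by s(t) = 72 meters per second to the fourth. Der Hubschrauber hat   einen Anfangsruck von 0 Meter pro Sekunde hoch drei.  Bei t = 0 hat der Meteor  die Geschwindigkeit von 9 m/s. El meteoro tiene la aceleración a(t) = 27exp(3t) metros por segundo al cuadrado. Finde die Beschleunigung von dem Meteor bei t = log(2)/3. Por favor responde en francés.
En utilisant a(t) = 27·exp(3·t) et en substituant t = log(2)/3, nous trouvons a = 54.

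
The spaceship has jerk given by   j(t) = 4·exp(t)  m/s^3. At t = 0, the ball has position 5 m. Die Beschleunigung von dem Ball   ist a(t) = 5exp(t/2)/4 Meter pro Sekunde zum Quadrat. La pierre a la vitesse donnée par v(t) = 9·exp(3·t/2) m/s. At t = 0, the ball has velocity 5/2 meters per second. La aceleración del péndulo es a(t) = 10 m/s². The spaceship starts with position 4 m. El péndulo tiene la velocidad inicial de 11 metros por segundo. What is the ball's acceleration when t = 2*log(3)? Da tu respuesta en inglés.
We have acceleration a(t) = 5·exp(t/2)/4. Substituting t = 2*log(3): a(2*log(3)) = 15/4.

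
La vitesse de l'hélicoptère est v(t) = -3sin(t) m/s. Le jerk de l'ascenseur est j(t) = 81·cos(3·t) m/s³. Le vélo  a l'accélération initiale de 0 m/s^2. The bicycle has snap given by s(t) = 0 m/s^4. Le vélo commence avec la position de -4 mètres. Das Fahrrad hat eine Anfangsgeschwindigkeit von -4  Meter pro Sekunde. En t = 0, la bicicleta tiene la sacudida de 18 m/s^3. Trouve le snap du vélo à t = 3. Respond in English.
We have snap s(t) = 0. Substituting t = 3: s(3) = 0.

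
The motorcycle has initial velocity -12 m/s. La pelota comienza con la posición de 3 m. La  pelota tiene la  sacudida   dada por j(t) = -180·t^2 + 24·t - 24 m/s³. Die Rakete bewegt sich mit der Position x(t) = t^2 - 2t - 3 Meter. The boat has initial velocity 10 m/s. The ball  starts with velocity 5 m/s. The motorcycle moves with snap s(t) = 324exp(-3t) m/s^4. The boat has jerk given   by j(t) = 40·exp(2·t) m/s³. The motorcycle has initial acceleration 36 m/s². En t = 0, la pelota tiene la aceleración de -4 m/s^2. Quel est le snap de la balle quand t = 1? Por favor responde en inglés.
To solve this, we need to take 1 derivative of our jerk equation j(t) = -180·t^2 + 24·t - 24. Taking d/dt of j(t), we find s(t) = 24 - 360·t. From the given snap equation s(t) = 24 - 360·t, we substitute t = 1 to get s = -336.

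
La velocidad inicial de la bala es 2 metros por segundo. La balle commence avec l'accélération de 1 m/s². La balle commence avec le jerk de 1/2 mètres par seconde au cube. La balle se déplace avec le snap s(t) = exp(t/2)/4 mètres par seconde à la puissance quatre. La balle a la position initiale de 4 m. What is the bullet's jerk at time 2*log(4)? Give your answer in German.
Wir müssen unsere Gleichung für den Snap s(t) = exp(t/2)/4 1-mal integrieren. Das Integral von dem Snap ist der Ruck. Mit j(0) = 1/2 erhalten wir j(t) = exp(t/2)/2. Mit j(t) = exp(t/2)/2 und Einsetzen von t = 2*log(4), finden wir j = 2.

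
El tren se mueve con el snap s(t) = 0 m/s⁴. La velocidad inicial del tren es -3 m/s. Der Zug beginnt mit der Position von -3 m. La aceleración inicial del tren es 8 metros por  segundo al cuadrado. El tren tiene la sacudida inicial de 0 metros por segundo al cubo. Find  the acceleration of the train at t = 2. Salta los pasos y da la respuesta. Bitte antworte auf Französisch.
L'accélération à t = 2 est a = 8.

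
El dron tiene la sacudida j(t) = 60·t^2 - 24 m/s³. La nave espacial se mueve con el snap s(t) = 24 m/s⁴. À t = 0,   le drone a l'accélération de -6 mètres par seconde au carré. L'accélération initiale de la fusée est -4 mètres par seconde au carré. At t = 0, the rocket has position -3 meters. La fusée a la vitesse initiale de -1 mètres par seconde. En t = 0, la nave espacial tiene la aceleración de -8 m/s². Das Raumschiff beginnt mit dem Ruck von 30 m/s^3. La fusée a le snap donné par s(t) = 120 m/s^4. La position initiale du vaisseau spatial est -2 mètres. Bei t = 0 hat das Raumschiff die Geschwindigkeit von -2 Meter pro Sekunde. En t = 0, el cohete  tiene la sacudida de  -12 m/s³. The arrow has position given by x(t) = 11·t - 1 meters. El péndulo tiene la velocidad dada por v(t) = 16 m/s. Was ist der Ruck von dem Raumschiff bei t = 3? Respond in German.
Ausgehend von dem Snap s(t) = 24, nehmen wir 1 Stammfunktion. Das Integral von dem Snap ist der Ruck. Mit j(0) = 30 erhalten wir j(t) = 24·t + 30. Mit j(t) = 24·t + 30 und Einsetzen von t = 3, finden wir j = 102.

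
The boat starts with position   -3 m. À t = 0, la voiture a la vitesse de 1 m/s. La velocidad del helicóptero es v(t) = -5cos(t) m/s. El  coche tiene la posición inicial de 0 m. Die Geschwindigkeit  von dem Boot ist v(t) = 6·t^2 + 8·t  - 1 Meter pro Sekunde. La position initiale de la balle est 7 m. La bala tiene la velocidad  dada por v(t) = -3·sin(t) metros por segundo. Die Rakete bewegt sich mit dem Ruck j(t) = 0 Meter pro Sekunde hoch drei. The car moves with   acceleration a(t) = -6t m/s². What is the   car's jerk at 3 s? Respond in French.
Pour résoudre ceci, nous devons prendre 1 dérivée de notre équation de l'accélération a(t) = -6·t. En dérivant l'accélération, nous obtenons le jerk: j(t) = -6. En utilisant j(t) = -6 et en substituant t = 3, nous trouvons j = -6.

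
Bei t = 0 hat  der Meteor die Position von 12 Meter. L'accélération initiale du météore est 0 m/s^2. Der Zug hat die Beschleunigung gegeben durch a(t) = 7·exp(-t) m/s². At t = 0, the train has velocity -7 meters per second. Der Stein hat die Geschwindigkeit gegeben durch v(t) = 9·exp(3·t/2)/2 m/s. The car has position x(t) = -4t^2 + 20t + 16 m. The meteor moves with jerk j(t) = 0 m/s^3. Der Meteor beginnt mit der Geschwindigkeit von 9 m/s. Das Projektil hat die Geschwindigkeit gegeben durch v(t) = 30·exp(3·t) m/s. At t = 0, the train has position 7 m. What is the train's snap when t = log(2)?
We must differentiate our acceleration equation a(t) = 7·exp(-t) 2 times. Taking d/dt of a(t), we find j(t) = -7·exp(-t). The derivative of jerk gives snap: s(t) = 7·exp(-t). From the given snap equation s(t) = 7·exp(-t), we substitute t = log(2) to get s = 7/2.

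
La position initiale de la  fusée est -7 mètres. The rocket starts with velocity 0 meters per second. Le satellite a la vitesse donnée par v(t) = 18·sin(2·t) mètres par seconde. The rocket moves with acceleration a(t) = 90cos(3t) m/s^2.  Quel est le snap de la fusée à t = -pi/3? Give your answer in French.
Pour résoudre ceci, nous devons prendre 2 dérivées de notre équation de l'accélération a(t) = 90·cos(3·t). En dérivant l'accélération, nous obtenons le jerk: j(t) = -270·sin(3·t). En dérivant le jerk, nous obtenons le snap: s(t) = -810·cos(3·t). En utilisant s(t) = -810·cos(3·t) et en substituant t = -pi/3, nous trouvons s = 810.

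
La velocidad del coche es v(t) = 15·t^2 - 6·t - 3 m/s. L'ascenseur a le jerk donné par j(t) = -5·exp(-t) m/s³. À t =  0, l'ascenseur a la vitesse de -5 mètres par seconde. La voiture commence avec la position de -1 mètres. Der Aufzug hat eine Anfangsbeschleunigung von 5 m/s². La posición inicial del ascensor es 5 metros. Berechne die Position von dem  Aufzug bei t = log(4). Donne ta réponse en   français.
Nous devons trouver la primitive de notre équation du jerk j(t) = -5·exp(-t) 3 fois. La primitive du jerk est l'accélération. En utilisant a(0) = 5, nous obtenons a(t) = 5·exp(-t). En prenant ∫a(t)dt et en appliquant v(0) = -5, nous trouvons v(t) = -5·exp(-t). L'intégrale de la vitesse, avec x(0) = 5, donne la position: x(t) = 5·exp(-t). De l'équation de la position x(t) = 5·exp(-t), nous substituons t = log(4) pour obtenir x = 5/4.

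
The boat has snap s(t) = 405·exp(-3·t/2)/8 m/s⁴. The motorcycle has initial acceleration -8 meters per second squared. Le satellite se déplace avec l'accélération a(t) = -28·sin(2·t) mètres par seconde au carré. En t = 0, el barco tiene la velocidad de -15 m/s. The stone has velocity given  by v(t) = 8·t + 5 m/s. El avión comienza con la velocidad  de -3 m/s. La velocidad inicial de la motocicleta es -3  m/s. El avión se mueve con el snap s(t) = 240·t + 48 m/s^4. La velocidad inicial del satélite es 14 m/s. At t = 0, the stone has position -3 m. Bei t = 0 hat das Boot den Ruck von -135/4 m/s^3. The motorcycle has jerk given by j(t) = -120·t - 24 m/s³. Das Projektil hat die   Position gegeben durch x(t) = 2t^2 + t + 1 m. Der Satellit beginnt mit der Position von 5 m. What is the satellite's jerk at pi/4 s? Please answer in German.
Ausgehend von der Beschleunigung a(t) = -28·sin(2·t), nehmen wir 1 Ableitung. Durch Ableiten von der Beschleunigung erhalten wir den Ruck: j(t) = -56·cos(2·t). Wir haben den Ruck j(t) = -56·cos(2·t). Durch Einsetzen von t = pi/4: j(pi/4) = 0.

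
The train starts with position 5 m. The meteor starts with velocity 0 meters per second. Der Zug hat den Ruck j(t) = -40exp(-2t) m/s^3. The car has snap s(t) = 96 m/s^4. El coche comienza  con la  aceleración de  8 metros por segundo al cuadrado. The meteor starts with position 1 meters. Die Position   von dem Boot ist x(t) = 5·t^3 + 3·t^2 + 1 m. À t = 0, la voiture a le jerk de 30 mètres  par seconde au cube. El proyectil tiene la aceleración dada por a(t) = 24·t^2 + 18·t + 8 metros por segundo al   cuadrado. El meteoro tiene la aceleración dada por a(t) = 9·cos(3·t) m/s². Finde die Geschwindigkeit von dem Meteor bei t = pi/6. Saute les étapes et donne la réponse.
Die Geschwindigkeit bei t = pi/6 ist v = 3.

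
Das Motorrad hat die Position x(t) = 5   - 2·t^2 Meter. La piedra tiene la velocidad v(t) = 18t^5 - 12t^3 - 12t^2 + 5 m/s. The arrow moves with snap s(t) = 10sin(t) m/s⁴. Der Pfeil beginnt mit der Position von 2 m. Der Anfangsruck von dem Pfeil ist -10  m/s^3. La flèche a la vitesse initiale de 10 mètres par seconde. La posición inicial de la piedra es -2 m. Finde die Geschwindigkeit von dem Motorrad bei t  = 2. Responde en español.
Partiendo de la posición x(t) = 5 - 2·t^2, tomamos 1 derivada. La derivada de la posición da la velocidad: v(t) = -4·t. De la ecuación de la velocidad v(t) = -4·t, sustituimos t = 2 para obtener v = -8.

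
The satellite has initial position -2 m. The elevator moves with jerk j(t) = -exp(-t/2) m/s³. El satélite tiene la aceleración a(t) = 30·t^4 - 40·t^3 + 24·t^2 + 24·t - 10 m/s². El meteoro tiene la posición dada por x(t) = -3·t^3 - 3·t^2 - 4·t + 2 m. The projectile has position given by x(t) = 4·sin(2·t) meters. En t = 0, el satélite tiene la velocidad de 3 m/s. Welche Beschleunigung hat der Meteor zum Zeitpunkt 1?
Um dies zu lösen, müssen wir 2 Ableitungen unserer Gleichung für die Position x(t) = -3·t^3 - 3·t^2 - 4·t + 2 nehmen. Durch Ableiten von der Position erhalten wir die Geschwindigkeit: v(t) = -9·t^2 - 6·t - 4. Durch Ableiten von der Geschwindigkeit erhalten wir die Beschleunigung: a(t) = -18·t - 6. Wir haben die Beschleunigung a(t) = -18·t - 6. Durch Einsetzen von t = 1: a(1) = -24.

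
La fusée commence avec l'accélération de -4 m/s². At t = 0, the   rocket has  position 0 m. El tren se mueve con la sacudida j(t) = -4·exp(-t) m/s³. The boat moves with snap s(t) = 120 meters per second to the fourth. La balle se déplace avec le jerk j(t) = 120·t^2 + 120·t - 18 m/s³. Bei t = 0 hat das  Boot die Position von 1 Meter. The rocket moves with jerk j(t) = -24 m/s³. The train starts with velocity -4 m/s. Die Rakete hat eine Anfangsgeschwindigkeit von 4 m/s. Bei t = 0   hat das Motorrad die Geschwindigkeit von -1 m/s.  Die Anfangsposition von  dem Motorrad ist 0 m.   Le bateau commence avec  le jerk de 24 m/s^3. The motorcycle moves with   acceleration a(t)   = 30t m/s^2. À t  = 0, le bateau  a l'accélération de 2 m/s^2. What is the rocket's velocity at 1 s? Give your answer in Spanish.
Necesitamos integrar nuestra ecuación de la sacudida j(t) = -24 2 veces. Tomando ∫j(t)dt y aplicando a(0) = -4, encontramos a(t) = -24·t - 4. La integral de la aceleración es la velocidad. Usando v(0) = 4, obtenemos v(t) = -12·t^2 - 4·t + 4. De la ecuación de la velocidad v(t) = -12·t^2 - 4·t + 4, sustituimos t = 1 para obtener v = -12.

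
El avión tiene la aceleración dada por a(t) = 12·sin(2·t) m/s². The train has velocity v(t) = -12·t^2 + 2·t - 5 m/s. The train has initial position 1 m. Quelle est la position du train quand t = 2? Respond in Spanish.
Para resolver esto, necesitamos tomar 1 integral de nuestra ecuación de la velocidad v(t) = -12·t^2 + 2·t - 5. Tomando ∫v(t)dt y aplicando x(0) = 1, encontramos x(t) = -4·t^3 + t^2 - 5·t + 1. Usando x(t) = -4·t^3 + t^2 - 5·t + 1 y sustituyendo t = 2, encontramos x = -37.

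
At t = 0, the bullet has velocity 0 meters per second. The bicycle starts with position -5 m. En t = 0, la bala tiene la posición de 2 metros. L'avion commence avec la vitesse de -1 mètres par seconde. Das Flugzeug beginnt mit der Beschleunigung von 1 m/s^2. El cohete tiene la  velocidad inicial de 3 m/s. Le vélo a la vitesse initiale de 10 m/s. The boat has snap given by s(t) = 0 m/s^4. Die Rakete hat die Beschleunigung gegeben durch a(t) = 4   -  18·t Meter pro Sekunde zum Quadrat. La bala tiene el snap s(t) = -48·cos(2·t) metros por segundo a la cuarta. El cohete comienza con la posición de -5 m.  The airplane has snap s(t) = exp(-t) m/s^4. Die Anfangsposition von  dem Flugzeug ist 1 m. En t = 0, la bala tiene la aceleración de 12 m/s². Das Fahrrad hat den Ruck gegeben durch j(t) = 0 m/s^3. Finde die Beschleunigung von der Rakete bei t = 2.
Wir haben die Beschleunigung a(t) = 4 - 18·t. Durch Einsetzen von t = 2: a(2) = -32.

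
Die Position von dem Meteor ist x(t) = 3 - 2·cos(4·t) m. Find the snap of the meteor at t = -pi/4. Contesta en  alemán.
Um dies zu lösen, müssen wir 4 Ableitungen unserer Gleichung für die Position x(t) = 3 - 2·cos(4·t) nehmen. Mit d/dt von x(t) finden wir v(t) = 8·sin(4·t). Die Ableitung von der Geschwindigkeit ergibt die Beschleunigung: a(t) = 32·cos(4·t). Mit d/dt von a(t) finden wir j(t) = -128·sin(4·t). Die Ableitung von dem Ruck ergibt den Snap: s(t) = -512·cos(4·t). Aus der Gleichung für den Snap s(t) = -512·cos(4·t), setzen wir t = -pi/4 ein und erhalten s = 512.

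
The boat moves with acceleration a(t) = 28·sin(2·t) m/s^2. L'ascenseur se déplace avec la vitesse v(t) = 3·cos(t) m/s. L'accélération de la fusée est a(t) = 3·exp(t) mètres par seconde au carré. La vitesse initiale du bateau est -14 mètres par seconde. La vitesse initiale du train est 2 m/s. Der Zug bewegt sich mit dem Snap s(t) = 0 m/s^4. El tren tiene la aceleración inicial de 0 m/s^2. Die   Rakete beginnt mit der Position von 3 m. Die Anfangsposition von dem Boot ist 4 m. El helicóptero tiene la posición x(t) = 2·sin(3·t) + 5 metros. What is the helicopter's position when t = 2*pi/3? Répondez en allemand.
Mit x(t) = 2·sin(3·t) + 5 und Einsetzen von t = 2*pi/3, finden wir x = 5.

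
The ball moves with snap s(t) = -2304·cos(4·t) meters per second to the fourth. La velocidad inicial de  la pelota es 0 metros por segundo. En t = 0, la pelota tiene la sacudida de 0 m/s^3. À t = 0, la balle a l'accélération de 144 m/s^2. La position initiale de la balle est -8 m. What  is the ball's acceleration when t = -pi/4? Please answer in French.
Nous devons intégrer notre équation du snap s(t) = -2304·cos(4·t) 2 fois. En prenant ∫s(t)dt et en appliquant j(0) = 0, nous trouvons j(t) = -576·sin(4·t). L'intégrale du jerk, avec a(0) = 144, donne l'accélération: a(t) = 144·cos(4·t). En utilisant a(t) = 144·cos(4·t) et en substituant t = -pi/4, nous trouvons a = -144.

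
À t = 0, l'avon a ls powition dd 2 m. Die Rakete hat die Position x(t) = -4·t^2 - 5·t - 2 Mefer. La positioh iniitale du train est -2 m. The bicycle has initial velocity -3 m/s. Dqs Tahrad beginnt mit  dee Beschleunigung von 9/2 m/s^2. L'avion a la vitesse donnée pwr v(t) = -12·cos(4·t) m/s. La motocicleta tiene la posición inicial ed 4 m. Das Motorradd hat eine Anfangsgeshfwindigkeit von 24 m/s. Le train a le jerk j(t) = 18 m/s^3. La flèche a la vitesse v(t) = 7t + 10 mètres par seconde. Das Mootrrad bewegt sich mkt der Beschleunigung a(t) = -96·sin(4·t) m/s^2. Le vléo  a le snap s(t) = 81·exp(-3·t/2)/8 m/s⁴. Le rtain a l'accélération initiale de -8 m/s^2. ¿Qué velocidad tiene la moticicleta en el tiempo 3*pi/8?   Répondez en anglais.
We need to integrate our acceleration equation a(t) = -96·sin(4·t) 1 time. The antiderivative of acceleration is velocity. Using v(0) = 24, we get v(t) = 24·cos(4·t). Using v(t) = 24·cos(4·t) and substituting t = 3*pi/8, we find v = 0.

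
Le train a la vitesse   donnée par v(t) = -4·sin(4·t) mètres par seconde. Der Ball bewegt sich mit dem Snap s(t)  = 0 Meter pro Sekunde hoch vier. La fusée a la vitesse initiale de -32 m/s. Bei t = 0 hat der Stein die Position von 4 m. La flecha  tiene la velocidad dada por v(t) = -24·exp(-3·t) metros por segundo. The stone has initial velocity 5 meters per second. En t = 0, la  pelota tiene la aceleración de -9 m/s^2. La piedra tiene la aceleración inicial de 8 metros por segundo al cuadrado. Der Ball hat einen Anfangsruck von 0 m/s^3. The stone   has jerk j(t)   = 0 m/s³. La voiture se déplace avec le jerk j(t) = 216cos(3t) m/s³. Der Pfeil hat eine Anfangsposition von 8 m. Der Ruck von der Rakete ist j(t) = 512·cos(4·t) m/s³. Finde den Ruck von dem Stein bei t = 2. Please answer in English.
We have jerk j(t) = 0. Substituting t = 2: j(2) = 0.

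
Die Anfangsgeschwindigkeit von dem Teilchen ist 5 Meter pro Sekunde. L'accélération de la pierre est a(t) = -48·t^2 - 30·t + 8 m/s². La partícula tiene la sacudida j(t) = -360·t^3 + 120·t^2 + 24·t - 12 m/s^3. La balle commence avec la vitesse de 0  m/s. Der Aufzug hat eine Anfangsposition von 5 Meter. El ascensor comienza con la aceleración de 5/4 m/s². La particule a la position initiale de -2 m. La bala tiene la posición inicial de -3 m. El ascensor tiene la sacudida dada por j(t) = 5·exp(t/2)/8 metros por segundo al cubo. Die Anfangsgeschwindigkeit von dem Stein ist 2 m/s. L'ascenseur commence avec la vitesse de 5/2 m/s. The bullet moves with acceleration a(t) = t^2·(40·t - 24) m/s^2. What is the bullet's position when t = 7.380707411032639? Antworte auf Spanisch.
Necesitamos integrar nuestra ecuación de la aceleración a(t) = t^2·(40·t - 24) 2 veces. Tomando ∫a(t)dt y aplicando v(0) = 0, encontramos v(t) = t^3·(10·t - 8). Integrando la velocidad y usando la condición inicial x(0) = -3, obtenemos x(t) = 2·t^5 - 2·t^4 - 3. Tenemos la posición x(t) = 2·t^5 - 2·t^4 - 3. Sustituyendo t = 7.380707411032639: x(7.380707411032639) = 37866.6056630498.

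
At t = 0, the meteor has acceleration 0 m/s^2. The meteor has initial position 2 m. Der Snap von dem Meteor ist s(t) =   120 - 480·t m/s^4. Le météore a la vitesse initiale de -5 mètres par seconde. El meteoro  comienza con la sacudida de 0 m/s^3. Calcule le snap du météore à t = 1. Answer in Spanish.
Tenemos el snap s(t) = 120 - 480·t. Sustituyendo t = 1: s(1) = -360.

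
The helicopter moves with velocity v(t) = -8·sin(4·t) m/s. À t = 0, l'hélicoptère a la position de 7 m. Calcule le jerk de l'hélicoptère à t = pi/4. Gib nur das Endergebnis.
La réponse est 0.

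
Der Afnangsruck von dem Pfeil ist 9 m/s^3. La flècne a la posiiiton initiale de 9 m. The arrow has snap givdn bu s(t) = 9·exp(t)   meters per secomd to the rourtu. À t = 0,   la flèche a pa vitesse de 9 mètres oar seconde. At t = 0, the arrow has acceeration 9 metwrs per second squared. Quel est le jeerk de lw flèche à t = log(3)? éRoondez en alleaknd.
Um dies zu lösen, müssen wir 1 Integral unserer Gleichung für den Snap s(t) = 9·exp(t) finden. Durch Integration von dem Snap und Verwendung der Anfangsbedingung j(0) = 9, erhalten wir j(t) = 9·exp(t). Aus der Gleichung für den Ruck j(t) = 9·exp(t), setzen wir t = log(3) ein und erhalten j = 27.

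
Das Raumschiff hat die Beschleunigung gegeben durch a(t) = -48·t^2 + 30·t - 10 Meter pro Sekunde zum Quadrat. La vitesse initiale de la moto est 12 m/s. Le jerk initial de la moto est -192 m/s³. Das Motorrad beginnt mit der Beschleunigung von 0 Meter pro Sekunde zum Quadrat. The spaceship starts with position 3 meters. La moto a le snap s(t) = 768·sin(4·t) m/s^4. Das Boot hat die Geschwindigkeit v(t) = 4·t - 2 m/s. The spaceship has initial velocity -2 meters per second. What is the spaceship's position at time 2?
We need to integrate our acceleration equation a(t) = -48·t^2 + 30·t - 10 2 times. Taking ∫a(t)dt and applying v(0) = -2, we find v(t) = -16·t^3 + 15·t^2 - 10·t - 2. The antiderivative of velocity is position. Using x(0) = 3, we get x(t) = -4·t^4 + 5·t^3 - 5·t^2 - 2·t + 3. Using x(t) = -4·t^4 + 5·t^3 - 5·t^2 - 2·t + 3 and substituting t = 2, we find x = -45.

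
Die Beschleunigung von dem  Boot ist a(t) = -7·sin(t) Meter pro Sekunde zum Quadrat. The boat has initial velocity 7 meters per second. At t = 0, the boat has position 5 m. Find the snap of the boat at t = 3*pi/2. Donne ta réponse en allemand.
Um dies zu lösen, müssen wir 2 Ableitungen unserer Gleichung für die Beschleunigung a(t) = -7·sin(t) nehmen. Mit d/dt von a(t) finden wir j(t) = -7·cos(t). Die Ableitung von dem Ruck ergibt den Snap: s(t) = 7·sin(t). Wir haben den Snap s(t) = 7·sin(t). Durch Einsetzen von t = 3*pi/2: s(3*pi/2) = -7.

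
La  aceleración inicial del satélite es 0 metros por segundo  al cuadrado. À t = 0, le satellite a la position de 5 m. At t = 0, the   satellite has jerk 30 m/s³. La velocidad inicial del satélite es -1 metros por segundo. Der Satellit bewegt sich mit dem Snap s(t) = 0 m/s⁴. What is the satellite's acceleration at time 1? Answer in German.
Wir müssen die Stammfunktion unserer Gleichung für den Snap s(t) = 0 2-mal finden. Mit ∫s(t)dt und Anwendung von j(0) = 30, finden wir j(t) = 30. Die Stammfunktion von dem Ruck, mit a(0) = 0, ergibt die Beschleunigung: a(t) = 30·t. Wir haben die Beschleunigung a(t) = 30·t. Durch Einsetzen von t = 1: a(1) = 30.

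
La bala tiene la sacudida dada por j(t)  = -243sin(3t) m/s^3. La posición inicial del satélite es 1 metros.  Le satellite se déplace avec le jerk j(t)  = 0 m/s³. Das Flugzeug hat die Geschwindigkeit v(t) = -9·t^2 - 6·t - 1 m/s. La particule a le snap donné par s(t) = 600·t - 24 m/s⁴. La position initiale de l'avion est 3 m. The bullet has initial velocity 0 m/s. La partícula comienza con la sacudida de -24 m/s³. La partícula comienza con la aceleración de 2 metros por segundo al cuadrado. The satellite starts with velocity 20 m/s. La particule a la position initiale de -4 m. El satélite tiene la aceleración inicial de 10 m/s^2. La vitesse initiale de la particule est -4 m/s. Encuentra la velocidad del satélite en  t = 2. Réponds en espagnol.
Debemos encontrar la integral de nuestra ecuación de la sacudida j(t) = 0 2 veces. Integrando la sacudida y usando la condición inicial a(0) = 10, obtenemos a(t) = 10. La integral de la aceleración es la velocidad. Usando v(0) = 20, obtenemos v(t) = 10·t + 20. De la ecuación de la velocidad v(t) = 10·t + 20, sustituimos t = 2 para obtener v = 40.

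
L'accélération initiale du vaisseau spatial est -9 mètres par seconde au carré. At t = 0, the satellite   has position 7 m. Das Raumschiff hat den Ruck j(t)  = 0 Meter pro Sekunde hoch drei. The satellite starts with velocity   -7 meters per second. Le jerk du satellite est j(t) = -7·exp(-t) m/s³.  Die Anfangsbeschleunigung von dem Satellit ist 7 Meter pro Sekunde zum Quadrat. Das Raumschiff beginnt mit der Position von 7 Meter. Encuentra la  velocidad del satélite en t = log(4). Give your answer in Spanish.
Partiendo de la sacudida j(t) = -7·exp(-t), tomamos 2 integrales. La integral de la sacudida, con a(0) = 7, da la aceleración: a(t) = 7·exp(-t). La antiderivada de la aceleración, con v(0) = -7, da la velocidad: v(t) = -7·exp(-t). De la ecuación de la velocidad v(t) = -7·exp(-t), sustituimos t = log(4) para obtener v = -7/4.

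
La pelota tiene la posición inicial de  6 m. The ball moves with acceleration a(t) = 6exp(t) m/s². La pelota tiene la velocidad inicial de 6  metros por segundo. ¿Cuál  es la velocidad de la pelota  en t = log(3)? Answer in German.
Wir müssen die Stammfunktion unserer Gleichung für die Beschleunigung a(t) = 6·exp(t) 1-mal finden. Die Stammfunktion von der Beschleunigung, mit v(0) = 6, ergibt die Geschwindigkeit: v(t) = 6·exp(t). Mit v(t) = 6·exp(t) und Einsetzen von t = log(3), finden wir v = 18.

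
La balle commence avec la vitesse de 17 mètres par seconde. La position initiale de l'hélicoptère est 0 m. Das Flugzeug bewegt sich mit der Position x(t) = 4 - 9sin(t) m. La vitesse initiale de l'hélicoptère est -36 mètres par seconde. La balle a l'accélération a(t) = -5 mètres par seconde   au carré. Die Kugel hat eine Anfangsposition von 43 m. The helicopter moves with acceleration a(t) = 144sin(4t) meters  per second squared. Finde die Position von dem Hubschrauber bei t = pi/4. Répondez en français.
Nous devons trouver la primitive de notre équation de l'accélération a(t) = 144·sin(4·t) 2 fois. En prenant ∫a(t)dt et en appliquant v(0) = -36, nous trouvons v(t) = -36·cos(4·t). La primitive de la vitesse est la position. En utilisant x(0) = 0, nous obtenons x(t) = -9·sin(4·t). Nous avons la position x(t) = -9·sin(4·t). En substituant t = pi/4: x(pi/4) = 0.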